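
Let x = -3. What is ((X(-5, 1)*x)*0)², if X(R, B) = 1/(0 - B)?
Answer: 0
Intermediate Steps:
X(R, B) = -1/B (X(R, B) = 1/(-B) = -1/B)
((X(-5, 1)*x)*0)² = ((-1/1*(-3))*0)² = ((-1*1*(-3))*0)² = (-1*(-3)*0)² = (3*0)² = 0² = 0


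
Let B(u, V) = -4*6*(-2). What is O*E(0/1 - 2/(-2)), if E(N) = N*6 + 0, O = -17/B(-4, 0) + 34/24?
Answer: 51/8 ≈ 6.3750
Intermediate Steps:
B(u, V) = 48 (B(u, V) = -24*(-2) = 48)
O = 17/16 (O = -17/48 + 34/24 = -17*1/48 + 34*(1/24) = -17/48 + 17/12 = 17/16 ≈ 1.0625)
E(N) = 6*N (E(N) = 6*N + 0 = 6*N)
O*E(0/1 - 2/(-2)) = 17*(6*(0/1 - 2/(-2)))/16 = 17*(6*(0*1 - 2*(-1/2)))/16 = 17*(6*(0 + 1))/16 = 17*(6*1)/16 = (17/16)*6 = 51/8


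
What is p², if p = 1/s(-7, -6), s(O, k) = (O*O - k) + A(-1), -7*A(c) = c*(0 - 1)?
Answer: 49/147456 ≈ 0.00033230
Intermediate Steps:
A(c) = c/7 (A(c) = -c*(0 - 1)/7 = -c*(-1)/7 = -(-1)*c/7 = c/7)
s(O, k) = -⅐ + O² - k (s(O, k) = (O*O - k) + (⅐)*(-1) = (O² - k) - ⅐ = -⅐ + O² - k)
p = 7/384 (p = 1/(-⅐ + (-7)² - 1*(-6)) = 1/(-⅐ + 49 + 6) = 1/(384/7) = 7/384 ≈ 0.018229)
p² = (7/384)² = 49/147456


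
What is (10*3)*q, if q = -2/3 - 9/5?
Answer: -74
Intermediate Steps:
q = -37/15 (q = -2*⅓ - 9*⅕ = -⅔ - 9/5 = -37/15 ≈ -2.4667)
(10*3)*q = (10*3)*(-37/15) = 30*(-37/15) = -74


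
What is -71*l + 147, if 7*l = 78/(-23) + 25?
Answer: -1660/23 ≈ -72.174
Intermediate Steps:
l = 71/23 (l = (78/(-23) + 25)/7 = (78*(-1/23) + 25)/7 = (-78/23 + 25)/7 = (⅐)*(497/23) = 71/23 ≈ 3.0870)
-71*l + 147 = -71*71/23 + 147 = -5041/23 + 147 = -1660/23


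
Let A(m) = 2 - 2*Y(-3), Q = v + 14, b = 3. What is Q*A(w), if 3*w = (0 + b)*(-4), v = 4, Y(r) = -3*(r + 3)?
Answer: 36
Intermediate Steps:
Y(r) = -9 - 3*r (Y(r) = -3*(3 + r) = -9 - 3*r)
w = -4 (w = ((0 + 3)*(-4))/3 = (3*(-4))/3 = (1/3)*(-12) = -4)
Q = 18 (Q = 4 + 14 = 18)
A(m) = 2 (A(m) = 2 - 2*(-9 - 3*(-3)) = 2 - 2*(-9 + 9) = 2 - 2*0 = 2 + 0 = 2)
Q*A(w) = 18*2 = 36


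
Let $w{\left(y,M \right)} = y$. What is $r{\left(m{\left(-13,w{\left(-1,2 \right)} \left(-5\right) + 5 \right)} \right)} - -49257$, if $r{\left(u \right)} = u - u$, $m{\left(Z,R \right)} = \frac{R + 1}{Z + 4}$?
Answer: $49257$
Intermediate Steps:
$m{\left(Z,R \right)} = \frac{1 + R}{4 + Z}$
$r{\left(u \right)} = 0$
$r{\left(m{\left(-13,w{\left(-1,2 \right)} \left(-5\right) + 5 \right)} \right)} - -49257 = 0 - -49257 = 0 + 49257 = 49257$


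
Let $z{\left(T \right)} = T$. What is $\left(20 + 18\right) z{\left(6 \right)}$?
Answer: $228$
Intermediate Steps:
$\left(20 + 18\right) z{\left(6 \right)} = \left(20 + 18\right) 6 = 38 \cdot 6 = 228$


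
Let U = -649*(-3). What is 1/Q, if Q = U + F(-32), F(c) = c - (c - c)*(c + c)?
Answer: 1/1915 ≈ 0.00052219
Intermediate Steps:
F(c) = c (F(c) = c - 0*2*c = c - 1*0 = c + 0 = c)
U = 1947
Q = 1915 (Q = 1947 - 32 = 1915)
1/Q = 1/1915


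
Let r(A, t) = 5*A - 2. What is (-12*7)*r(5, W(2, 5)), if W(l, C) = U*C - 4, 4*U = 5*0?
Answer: -1932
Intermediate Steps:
U = 0 (U = (5*0)/4 = (¼)*0 = 0)
W(l, C) = -4 (W(l, C) = 0*C - 4 = 0 - 4 = -4)
r(A, t) = -2 + 5*A
(-12*7)*r(5, W(2, 5)) = (-12*7)*(-2 + 5*5) = -84*(-2 + 25) = -84*23 = -1932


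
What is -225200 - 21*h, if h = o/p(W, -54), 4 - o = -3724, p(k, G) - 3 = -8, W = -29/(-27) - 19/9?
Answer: -1047712/5 ≈ -2.0954e+5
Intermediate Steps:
W = -28/27 (W = -29*(-1/27) - 19*⅑ = 29/27 - 19/9 = -28/27 ≈ -1.0370)
p(k, G) = -5 (p(k, G) = 3 - 8 = -5)
o = 3728 (o = 4 - 1*(-3724) = 4 + 3724 = 3728)
h = -3728/5 (h = 3728/(-5) = 3728*(-⅕) = -3728/5 ≈ -745.60)
-225200 - 21*h = -225200 - 21*(-3728/5) = -225200 + 78288/5 = -1047712/5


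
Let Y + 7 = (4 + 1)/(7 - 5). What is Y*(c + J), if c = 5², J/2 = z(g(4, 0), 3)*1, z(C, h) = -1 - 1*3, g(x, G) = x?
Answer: -153/2 ≈ -76.500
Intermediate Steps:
z(C, h) = -4 (z(C, h) = -1 - 3 = -4)
Y = -9/2 (Y = -7 + (4 + 1)/(7 - 5) = -7 + 5/2 = -9/2 ≈ -4.5000)
J = -8 (J = 2*(-4*1) = 2*(-4) = -8)
c = 25
Y*(c + J) = -9*(25 - 8)/2 = -9/2*17 = -153/2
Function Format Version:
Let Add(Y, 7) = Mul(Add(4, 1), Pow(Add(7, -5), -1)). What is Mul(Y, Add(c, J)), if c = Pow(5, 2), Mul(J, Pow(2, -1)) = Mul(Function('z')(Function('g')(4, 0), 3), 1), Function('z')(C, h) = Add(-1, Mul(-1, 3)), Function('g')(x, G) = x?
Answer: Rational(-153, 2) ≈ -76.500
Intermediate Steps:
Function('z')(C, h) = -4 (Function('z')(C, h) = Add(-1, -3) = -4)
Y = Rational(-9, 2) (Y = Add(-7, Mul(Add(4, 1), Pow(Add(7, -5), -1))) = Add(-7, Mul(5, Pow(2, -1))) = Add(-7, Mul(5, Rational(1, 2))) = Add(-7, Rational(5, 2)) = Rational(-9, 2) ≈ -4.5000)
J = -8 (J = Mul(2, Mul(-4, 1)) = Mul(2, -4) = -8)
c = 25
Mul(Y, Add(c, J)) = Mul(Rational(-9, 2), Add(25, -8)) = Mul(Rational(-9, 2), 17) = Rational(-153, 2)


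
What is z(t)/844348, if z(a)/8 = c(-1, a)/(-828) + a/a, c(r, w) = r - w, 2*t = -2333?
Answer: -75/19420004 ≈ -3.8620e-6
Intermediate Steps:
t = -2333/2 (t = (½)*(-2333) = -2333/2 ≈ -1166.5)
z(a) = 1658/207 + 2*a/207 (z(a) = 8*((-1 - a)/(-828) + a/a) = 8*((-1 - a)*(-1/828) + 1) = 8*((1/828 + a/828) + 1) = 8*(829/828 + a/828) = 1658/207 + 2*a/207)
z(t)/844348 = (1658/207 + (2/207)*(-2333/2))/844348 = (1658/207 - 2333/207)*(1/844348) = -75/23*1/844348 = -75/19420004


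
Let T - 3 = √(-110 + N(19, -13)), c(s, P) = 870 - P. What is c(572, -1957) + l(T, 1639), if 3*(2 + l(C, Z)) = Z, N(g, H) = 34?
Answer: 10114/3 ≈ 3371.3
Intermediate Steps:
T = 3 + 2*I*√19 (T = 3 + √(-110 + 34) = 3 + √(-76) = 3 + 2*I*√19 ≈ 3.0 + 8.7178*I)
l(C, Z) = -2 + Z/3
c(572, -1957) + l(T, 1639) = (870 - 1*(-1957)) + (-2 + (⅓)*1639) = (870 + 1957) + (-2 + 1639/3) = 2827 + 1633/3 = 10114/3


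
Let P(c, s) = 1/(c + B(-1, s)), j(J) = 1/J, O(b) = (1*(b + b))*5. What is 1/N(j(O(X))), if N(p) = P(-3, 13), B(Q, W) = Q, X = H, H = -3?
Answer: -4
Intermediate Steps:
X = -3
O(b) = 10*b (O(b) = (1*(2*b))*5 = (2*b)*5 = 10*b)
P(c, s) = 1/(-1 + c) (P(c, s) = 1/(c - 1) = 1/(-1 + c))
N(p) = -¼ (N(p) = 1/(-1 - 3) = 1/(-4) = -¼)
1/N(j(O(X))) = 1/(-¼) = -4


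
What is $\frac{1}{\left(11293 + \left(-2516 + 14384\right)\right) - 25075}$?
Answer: $- \frac{1}{1914} \approx -0.00052247$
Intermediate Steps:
$\frac{1}{\left(11293 + \left(-2516 + 14384\right)\right) - 25075} = \frac{1}{\left(11293 + 11868\right) - 25075} = \frac{1}{23161 - 25075} = \frac{1}{-1914} = - \frac{1}{1914}$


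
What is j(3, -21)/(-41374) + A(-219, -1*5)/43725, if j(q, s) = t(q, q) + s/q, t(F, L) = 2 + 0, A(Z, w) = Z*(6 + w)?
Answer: -2947427/603026050 ≈ -0.0048877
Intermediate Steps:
t(F, L) = 2
j(q, s) = 2 + s/q
j(3, -21)/(-41374) + A(-219, -1*5)/43725 = (2 - 21/3)/(-41374) - 219*(6 - 1*5)/43725 = (2 - 21*1/3)*(-1/41374) - 219*(6 - 5)*(1/43725) = (2 - 7)*(-1/41374) - 219*1*(1/43725) = -5*(-1/41374) - 219*1/43725 = 5/41374 - 73/14575 = -2947427/603026050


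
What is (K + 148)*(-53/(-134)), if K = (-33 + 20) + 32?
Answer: 8851/134 ≈ 66.052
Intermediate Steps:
K = 19 (K = -13 + 32 = 19)
(K + 148)*(-53/(-134)) = (19 + 148)*(-53/(-134)) = 167*(-53*(-1/134)) = 167*(53/134) = 8851/134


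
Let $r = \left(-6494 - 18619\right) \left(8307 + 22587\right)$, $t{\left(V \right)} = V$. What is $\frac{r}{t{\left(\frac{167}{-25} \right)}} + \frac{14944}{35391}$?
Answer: $\frac{686444742735698}{5910297} \approx 1.1614 \cdot 10^{8}$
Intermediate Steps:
$r = -775841022$ ($r = \left(-25113\right) 30894 = -775841022$)
$\frac{r}{t{\left(\frac{167}{-25} \right)}} + \frac{14944}{35391} = - \frac{775841022}{167 \frac{1}{-25}} + \frac{14944}{35391} = - \frac{775841022}{167 \left(- \frac{1}{25}\right)} + 14944 \cdot \frac{1}{35391} = - \frac{775841022}{- \frac{167}{25}} + \frac{14944}{35391} = \left(-775841022\right) \left(- \frac{25}{167}\right) + \frac{14944}{35391} = \frac{19396025550}{167} + \frac{14944}{35391} = \frac{686444742735698}{5910297}$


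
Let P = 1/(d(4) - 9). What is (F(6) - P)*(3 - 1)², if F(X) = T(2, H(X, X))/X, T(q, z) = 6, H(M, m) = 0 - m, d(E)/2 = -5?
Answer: 80/19 ≈ 4.2105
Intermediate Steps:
d(E) = -10 (d(E) = 2*(-5) = -10)
H(M, m) = -m
P = -1/19 (P = 1/(-10 - 9) = 1/(-19) = -1/19 ≈ -0.052632)
F(X) = 6/X
(F(6) - P)*(3 - 1)² = (6/6 - 1*(-1/19))*(3 - 1)² = (6*(⅙) + 1/19)*2² = (1 + 1/19)*4 = (20/19)*4 = 80/19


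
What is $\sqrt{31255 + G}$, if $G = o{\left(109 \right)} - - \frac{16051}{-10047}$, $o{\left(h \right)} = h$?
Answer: $\frac{\sqrt{3165790178679}}{10047} \approx 177.09$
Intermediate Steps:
$G = \frac{1079072}{10047}$ ($G = 109 - - \frac{16051}{-10047} = 109 - \left(-16051\right) \left(- \frac{1}{10047}\right) = 109 - \frac{16051}{10047} = \frac{1079072}{10047} \approx 107.4$)
$\sqrt{31255 + G} = \sqrt{31255 + \frac{1079072}{10047}} = \sqrt{\frac{315098057}{10047}} = \frac{\sqrt{3165790178679}}{10047}$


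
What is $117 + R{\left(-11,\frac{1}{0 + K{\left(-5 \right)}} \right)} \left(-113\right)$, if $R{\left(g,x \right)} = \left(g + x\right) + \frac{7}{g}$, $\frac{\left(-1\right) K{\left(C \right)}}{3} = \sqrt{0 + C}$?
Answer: $\frac{15751}{11} - \frac{113 i \sqrt{5}}{15} \approx 1431.9 - 16.845 i$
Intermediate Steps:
$K{\left(C \right)} = - 3 \sqrt{C}$ ($K{\left(C \right)} = - 3 \sqrt{0 + C} = - 3 \sqrt{C}$)
$R{\left(g,x \right)} = g + x + \frac{7}{g}$
$117 + R{\left(-11,\frac{1}{0 + K{\left(-5 \right)}} \right)} \left(-113\right) = 117 + \left(-11 + \frac{1}{0 - 3 \sqrt{-5}} + \frac{7}{-11}\right) \left(-113\right) = 117 + \left(-11 + \frac{1}{0 - 3 i \sqrt{5}} + 7 \left(- \frac{1}{11}\right)\right) \left(-113\right) = 117 + \left(-11 + \frac{1}{0 - 3 i \sqrt{5}} - \frac{7}{11}\right) \left(-113\right) = 117 + \left(-11 + \frac{1}{\left(-3\right) i \sqrt{5}} - \frac{7}{11}\right) \left(-113\right) = 117 + \left(-11 + \frac{i \sqrt{5}}{15} - \frac{7}{11}\right) \left(-113\right) = 117 + \left(- \frac{128}{11} + \frac{i \sqrt{5}}{15}\right) \left(-113\right) = 117 + \left(\frac{14464}{11} - \frac{113 i \sqrt{5}}{15}\right) = \frac{15751}{11} - \frac{113 i \sqrt{5}}{15}$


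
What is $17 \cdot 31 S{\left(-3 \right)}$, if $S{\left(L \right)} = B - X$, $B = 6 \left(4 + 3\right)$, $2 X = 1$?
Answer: $\frac{43741}{2} \approx 21871.0$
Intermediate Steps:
$X = \frac{1}{2}$ ($X = \frac{1}{2} \cdot 1 = \frac{1}{2} \approx 0.5$)
$B = 42$ ($B = 6 \cdot 7 = 42$)
$S{\left(L \right)} = \frac{83}{2}$ ($S{\left(L \right)} = 42 - \frac{1}{2} = \frac{83}{2}$)
$17 \cdot 31 S{\left(-3 \right)} = 17 \cdot 31 \cdot \frac{83}{2} = 527 \cdot \frac{83}{2} = \frac{43741}{2}$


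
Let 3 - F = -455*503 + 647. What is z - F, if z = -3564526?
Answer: -3792747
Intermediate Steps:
F = 228221 (F = 3 - (-455*503 + 647) = 3 - (-228865 + 647) = 3 - 1*(-228218) = 3 + 228218 = 228221)
z - F = -3564526 - 1*228221 = -3564526 - 228221 = -3792747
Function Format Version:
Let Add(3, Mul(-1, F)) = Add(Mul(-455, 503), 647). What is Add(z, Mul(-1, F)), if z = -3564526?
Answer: -3792747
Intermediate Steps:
F = 228221 (F = Add(3, Mul(-1, Add(Mul(-455, 503), 647))) = Add(3, Mul(-1, Add(-228865, 647))) = Add(3, Mul(-1, -228218)) = Add(3, 228218) = 228221)
Add(z, Mul(-1, F)) = Add(-3564526, Mul(-1, 228221)) = Add(-3564526, -228221) = -3792747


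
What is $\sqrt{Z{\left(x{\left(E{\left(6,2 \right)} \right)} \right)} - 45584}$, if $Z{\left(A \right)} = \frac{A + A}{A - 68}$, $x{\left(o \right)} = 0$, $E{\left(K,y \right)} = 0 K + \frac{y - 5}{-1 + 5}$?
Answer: $4 i \sqrt{2849} \approx 213.5 i$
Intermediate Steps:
$E{\left(K,y \right)} = - \frac{5}{4} + \frac{y}{4}$ ($E{\left(K,y \right)} = 0 + \frac{-5 + y}{4} = 0 + \left(-5 + y\right) \frac{1}{4} = 0 + \left(- \frac{5}{4} + \frac{y}{4}\right) = - \frac{5}{4} + \frac{y}{4}$)
$Z{\left(A \right)} = \frac{2 A}{-68 + A}$ ($Z{\left(A \right)} = \frac{2 A}{A - 68} = \frac{2 A}{-68 + A}$)
$\sqrt{Z{\left(x{\left(E{\left(6,2 \right)} \right)} \right)} - 45584} = \sqrt{2 \cdot 0 \frac{1}{-68 + 0} - 45584} = \sqrt{2 \cdot 0 \frac{1}{-68} - 45584} = \sqrt{2 \cdot 0 \left(- \frac{1}{68}\right) - 45584} = \sqrt{0 - 45584} = \sqrt{-45584} = 4 i \sqrt{2849}$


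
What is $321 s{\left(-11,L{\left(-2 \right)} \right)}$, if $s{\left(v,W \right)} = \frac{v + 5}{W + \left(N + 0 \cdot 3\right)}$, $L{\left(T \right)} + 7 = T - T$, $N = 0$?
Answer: $\frac{1926}{7} \approx 275.14$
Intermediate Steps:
$L{\left(T \right)} = -7$ ($L{\left(T \right)} = -7 + \left(T - T\right) = -7 + 0 = -7$)
$s{\left(v,W \right)} = \frac{5 + v}{W}$ ($s{\left(v,W \right)} = \frac{v + 5}{W + \left(0 + 0 \cdot 3\right)} = \frac{5 + v}{W + \left(0 + 0\right)} = \frac{5 + v}{W + 0} = \frac{5 + v}{W}$)
$321 s{\left(-11,L{\left(-2 \right)} \right)} = 321 \frac{5 - 11}{-7} = 321 \left(\left(- \frac{1}{7}\right) \left(-6\right)\right) = 321 \cdot \frac{6}{7} = \frac{1926}{7}$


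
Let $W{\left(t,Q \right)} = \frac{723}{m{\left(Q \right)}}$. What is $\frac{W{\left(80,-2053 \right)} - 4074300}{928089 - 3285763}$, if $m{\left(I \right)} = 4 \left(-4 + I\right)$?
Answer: $\frac{33523341123}{19398941672} \approx 1.7281$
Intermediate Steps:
$m{\left(I \right)} = -16 + 4 I$
$W{\left(t,Q \right)} = \frac{723}{-16 + 4 Q}$
$\frac{W{\left(80,-2053 \right)} - 4074300}{928089 - 3285763} = \frac{\frac{723}{4 \left(-4 - 2053\right)} - 4074300}{928089 - 3285763} = \frac{\frac{723}{4 \left(-2057\right)} - 4074300}{-2357674} = \left(\frac{723}{4} \left(- \frac{1}{2057}\right) - 4074300\right) \left(- \frac{1}{2357674}\right) = \left(- \frac{723}{8228} - 4074300\right) \left(- \frac{1}{2357674}\right) = \left(- \frac{33523341123}{8228}\right) \left(- \frac{1}{2357674}\right) = \frac{33523341123}{19398941672}$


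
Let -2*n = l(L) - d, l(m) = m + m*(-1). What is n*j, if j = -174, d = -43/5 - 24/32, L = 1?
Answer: 16269/20 ≈ 813.45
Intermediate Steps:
l(m) = 0 (l(m) = m - m = 0)
d = -187/20 (d = -43*⅕ - 24*1/32 = -43/5 - ¾ = -187/20 ≈ -9.3500)
n = -187/40 (n = -(0 - 1*(-187/20))/2 = -(0 + 187/20)/2 = -½*187/20 = -187/40 ≈ -4.6750)
n*j = -187/40*(-174) = 16269/20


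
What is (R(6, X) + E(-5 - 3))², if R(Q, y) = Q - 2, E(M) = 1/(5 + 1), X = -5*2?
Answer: 625/36 ≈ 17.361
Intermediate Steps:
X = -10
E(M) = ⅙ (E(M) = 1/6 = ⅙)
R(Q, y) = -2 + Q
(R(6, X) + E(-5 - 3))² = ((-2 + 6) + ⅙)² = (4 + ⅙)² = (25/6)² = 625/36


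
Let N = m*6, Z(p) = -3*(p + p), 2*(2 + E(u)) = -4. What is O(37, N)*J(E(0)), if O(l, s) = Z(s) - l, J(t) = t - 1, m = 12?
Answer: 2345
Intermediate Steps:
E(u) = -4 (E(u) = -2 + (½)*(-4) = -2 - 2 = -4)
Z(p) = -6*p
N = 72 (N = 12*6 = 72)
J(t) = -1 + t
O(l, s) = -l - 6*s (O(l, s) = -6*s - l = -l - 6*s)
O(37, N)*J(E(0)) = (-1*37 - 6*72)*(-1 - 4) = (-37 - 432)*(-5) = -469*(-5) = 2345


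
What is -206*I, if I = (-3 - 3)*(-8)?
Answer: -9888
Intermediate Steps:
I = 48 (I = -6*(-8) = 48)
-206*I = -206*48 = -9888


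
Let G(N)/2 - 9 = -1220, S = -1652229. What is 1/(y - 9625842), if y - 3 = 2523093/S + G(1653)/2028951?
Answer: -372476853531/3585402792564183518 ≈ -1.0389e-7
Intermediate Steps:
G(N) = -2422 (G(N) = 18 + 2*(-1220) = 18 - 2440 = -2422)
y = 548182364584/372476853531 (y = 3 + (2523093/(-1652229) - 2422/2028951) = 3 + (2523093*(-1/1652229) - 2422*1/2028951) = 3 + (-841031/550743 - 2422/2028951) = 3 - 569248196009/372476853531 = 548182364584/372476853531 ≈ 1.4717)
1/(y - 9625842) = 1/(548182364584/372476853531 - 9625842) = 1/(-3585402792564183518/372476853531) = -372476853531/3585402792564183518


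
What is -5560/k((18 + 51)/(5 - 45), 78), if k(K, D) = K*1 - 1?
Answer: 222400/109 ≈ 2040.4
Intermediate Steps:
k(K, D) = -1 + K (k(K, D) = K - 1 = -1 + K)
-5560/k((18 + 51)/(5 - 45), 78) = -5560/(-1 + (18 + 51)/(5 - 45)) = -5560/(-1 + 69/(-40)) = -5560/(-1 + 69*(-1/40)) = -5560/(-1 - 69/40) = -5560/(-109/40) = -5560*(-40/109) = 222400/109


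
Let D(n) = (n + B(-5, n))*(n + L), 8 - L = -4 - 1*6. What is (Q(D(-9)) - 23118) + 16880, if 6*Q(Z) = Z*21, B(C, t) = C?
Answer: -6679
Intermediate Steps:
L = 18 (L = 8 - (-4 - 1*6) = 8 - (-4 - 6) = 8 - 1*(-10) = 8 + 10 = 18)
D(n) = (-5 + n)*(18 + n) (D(n) = (n - 5)*(n + 18) = (-5 + n)*(18 + n))
Q(Z) = 7*Z/2 (Q(Z) = (Z*21)/6 = (21*Z)/6 = 7*Z/2)
(Q(D(-9)) - 23118) + 16880 = (7*(-90 + (-9)² + 13*(-9))/2 - 23118) + 16880 = (7*(-90 + 81 - 117)/2 - 23118) + 16880 = ((7/2)*(-126) - 23118) + 16880 = (-441 - 23118) + 16880 = -23559 + 16880 = -6679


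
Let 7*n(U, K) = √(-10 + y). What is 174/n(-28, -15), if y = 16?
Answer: 203*√6 ≈ 497.25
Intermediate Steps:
n(U, K) = √6/7 (n(U, K) = √(-10 + 16)/7 = √6/7)
174/n(-28, -15) = 174/((√6/7)) = 174*(7*√6/6) = 203*√6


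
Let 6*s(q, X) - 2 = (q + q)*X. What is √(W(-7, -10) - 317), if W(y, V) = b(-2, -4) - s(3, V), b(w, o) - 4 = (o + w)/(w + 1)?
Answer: 2*I*√669/3 ≈ 17.243*I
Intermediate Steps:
s(q, X) = ⅓ + X*q/3 (s(q, X) = ⅓ + ((q + q)*X)/6 = ⅓ + ((2*q)*X)/6 = ⅓ + (2*X*q)/6 = ⅓ + X*q/3)
b(w, o) = 4 + (o + w)/(1 + w) (b(w, o) = 4 + (o + w)/(w + 1) = 4 + (o + w)/(1 + w))
W(y, V) = 29/3 - V (W(y, V) = (4 - 4 + 5*(-2))/(1 - 2) - (⅓ + (⅓)*V*3) = (4 - 4 - 10)/(-1) - (⅓ + V) = -1*(-10) + (-⅓ - V) = 10 + (-⅓ - V) = 29/3 - V)
√(W(-7, -10) - 317) = √((29/3 - 1*(-10)) - 317) = √((29/3 + 10) - 317) = √(59/3 - 317) = √(-892/3) = 2*I*√669/3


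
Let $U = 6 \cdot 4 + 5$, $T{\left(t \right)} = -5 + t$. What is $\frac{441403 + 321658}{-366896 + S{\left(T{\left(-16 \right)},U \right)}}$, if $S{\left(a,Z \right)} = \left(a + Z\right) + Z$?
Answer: $- \frac{763061}{366859} \approx -2.08$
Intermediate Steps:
$U = 29$ ($U = 24 + 5 = 29$)
$S{\left(a,Z \right)} = a + 2 Z$ ($S{\left(a,Z \right)} = \left(Z + a\right) + Z = a + 2 Z$)
$\frac{441403 + 321658}{-366896 + S{\left(T{\left(-16 \right)},U \right)}} = \frac{441403 + 321658}{-366896 + \left(\left(-5 - 16\right) + 2 \cdot 29\right)} = \frac{763061}{-366896 + \left(-21 + 58\right)} = \frac{763061}{-366896 + 37} = \frac{763061}{-366859} = 763061 \left(- \frac{1}{366859}\right) = - \frac{763061}{366859}$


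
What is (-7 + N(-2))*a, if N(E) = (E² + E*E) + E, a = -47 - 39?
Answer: 86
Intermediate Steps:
a = -86
N(E) = E + 2*E² (N(E) = (E² + E²) + E = 2*E² + E = E + 2*E²)
(-7 + N(-2))*a = (-7 - 2*(1 + 2*(-2)))*(-86) = (-7 - 2*(1 - 4))*(-86) = (-7 - 2*(-3))*(-86) = (-7 + 6)*(-86) = -1*(-86) = 86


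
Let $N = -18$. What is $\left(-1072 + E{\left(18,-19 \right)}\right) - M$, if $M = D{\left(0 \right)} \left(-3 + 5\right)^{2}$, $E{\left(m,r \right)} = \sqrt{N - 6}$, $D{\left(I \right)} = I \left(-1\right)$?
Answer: $-1072 + 2 i \sqrt{6} \approx -1072.0 + 4.899 i$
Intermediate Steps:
$D{\left(I \right)} = - I$
$E{\left(m,r \right)} = 2 i \sqrt{6}$ ($E{\left(m,r \right)} = \sqrt{-18 - 6} = \sqrt{-24} = 2 i \sqrt{6}$)
$M = 0$ ($M = \left(-1\right) 0 \left(-3 + 5\right)^{2} = 0 \cdot 2^{2} = 0 \cdot 4 = 0$)
$\left(-1072 + E{\left(18,-19 \right)}\right) - M = \left(-1072 + 2 i \sqrt{6}\right) - 0 = \left(-1072 + 2 i \sqrt{6}\right) + 0 = -1072 + 2 i \sqrt{6}$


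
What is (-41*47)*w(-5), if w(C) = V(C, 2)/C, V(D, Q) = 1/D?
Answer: -1927/25 ≈ -77.080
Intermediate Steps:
w(C) = C**(-2) (w(C) = 1/(C*C) = C**(-2))
(-41*47)*w(-5) = -41*47/(-5)**2 = -1927*1/25 = -1927/25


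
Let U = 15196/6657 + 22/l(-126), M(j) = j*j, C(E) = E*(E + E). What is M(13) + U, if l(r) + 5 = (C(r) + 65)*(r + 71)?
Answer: 997666094903/5824675290 ≈ 171.28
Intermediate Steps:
C(E) = 2*E² (C(E) = E*(2*E) = 2*E²)
M(j) = j²
l(r) = -5 + (65 + 2*r²)*(71 + r) (l(r) = -5 + (2*r² + 65)*(r + 71) = -5 + (65 + 2*r²)*(71 + r))
U = 13295970893/5824675290 (U = 15196/6657 + 22/(4610 + 2*(-126)³ + 65*(-126) + 142*(-126)²) = 15196*(1/6657) + 22/(4610 + 2*(-2000376) - 8190 + 142*15876) = 15196/6657 + 22/(4610 - 4000752 - 8190 + 2254392) = 15196/6657 + 22/(-1749940) = 15196/6657 + 22*(-1/1749940) = 15196/6657 - 11/874970 = 13295970893/5824675290 ≈ 2.2827)
M(13) + U = 13² + 13295970893/5824675290 = 169 + 13295970893/5824675290 = 997666094903/5824675290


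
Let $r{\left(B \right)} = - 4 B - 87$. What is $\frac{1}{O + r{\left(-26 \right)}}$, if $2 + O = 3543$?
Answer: $\frac{1}{3558} \approx 0.00028106$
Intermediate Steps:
$O = 3541$ ($O = -2 + 3543 = 3541$)
$r{\left(B \right)} = -87 - 4 B$
$\frac{1}{O + r{\left(-26 \right)}} = \frac{1}{3541 - -17} = \frac{1}{3541 + \left(-87 + 104\right)} = \frac{1}{3541 + 17} = \frac{1}{3558}$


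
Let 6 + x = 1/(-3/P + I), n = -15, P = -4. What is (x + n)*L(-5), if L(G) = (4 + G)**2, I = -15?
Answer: -1201/57 ≈ -21.070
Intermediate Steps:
x = -346/57 (x = -6 + 1/(-3/(-4) - 15) = -6 + 1/(-3*(-1/4) - 15) = -6 + 1/(3/4 - 15) = -6 + 1/(-57/4) = -6 - 4/57 = -346/57 ≈ -6.0702)
(x + n)*L(-5) = (-346/57 - 15)*(4 - 5)**2 = -1201/57*(-1)**2 = -1201/57*1 = -1201/57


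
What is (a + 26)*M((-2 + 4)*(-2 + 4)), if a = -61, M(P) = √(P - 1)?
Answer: -35*√3 ≈ -60.622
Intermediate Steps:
M(P) = √(-1 + P)
(a + 26)*M((-2 + 4)*(-2 + 4)) = (-61 + 26)*√(-1 + (-2 + 4)*(-2 + 4)) = -35*√(-1 + 2*2) = -35*√(-1 + 4) = -35*√3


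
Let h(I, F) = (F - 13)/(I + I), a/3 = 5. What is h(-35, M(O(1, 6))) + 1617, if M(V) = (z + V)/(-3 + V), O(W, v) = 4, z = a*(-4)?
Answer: 113259/70 ≈ 1618.0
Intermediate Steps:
a = 15 (a = 3*5 = 15)
z = -60 (z = 15*(-4) = -60)
M(V) = (-60 + V)/(-3 + V)
h(I, F) = (-13 + F)/(2*I) (h(I, F) = (-13 + F)/((2*I)) = (-13 + F)*(1/(2*I)) = (-13 + F)/(2*I))
h(-35, M(O(1, 6))) + 1617 = (1/2)*(-13 + (-60 + 4)/(-3 + 4))/(-35) + 1617 = (1/2)*(-1/35)*(-13 - 56/1) + 1617 = (1/2)*(-1/35)*(-13 + 1*(-56)) + 1617 = (1/2)*(-1/35)*(-13 - 56) + 1617 = (1/2)*(-1/35)*(-69) + 1617 = 69/70 + 1617 = 113259/70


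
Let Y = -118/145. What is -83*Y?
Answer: 9794/145 ≈ 67.545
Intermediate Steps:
Y = -118/145 (Y = -118*1/145 = -118/145 ≈ -0.81379)
-83*Y = -83*(-118/145) = 9794/145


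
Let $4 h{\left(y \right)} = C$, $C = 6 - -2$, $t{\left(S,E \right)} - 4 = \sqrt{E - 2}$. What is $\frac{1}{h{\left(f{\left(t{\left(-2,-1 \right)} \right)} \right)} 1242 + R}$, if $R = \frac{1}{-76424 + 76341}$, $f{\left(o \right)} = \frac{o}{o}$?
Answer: $\frac{83}{206171} \approx 0.00040258$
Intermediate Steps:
$t{\left(S,E \right)} = 4 + \sqrt{-2 + E}$ ($t{\left(S,E \right)} = 4 + \sqrt{E - 2} = 4 + \sqrt{-2 + E}$)
$C = 8$ ($C = 6 + 2 = 8$)
$f{\left(o \right)} = 1$
$h{\left(y \right)} = 2$ ($h{\left(y \right)} = \frac{1}{4} \cdot 8 = 2$)
$R = - \frac{1}{83}$ ($R = \frac{1}{-83} = - \frac{1}{83} \approx -0.012048$)
$\frac{1}{h{\left(f{\left(t{\left(-2,-1 \right)} \right)} \right)} 1242 + R} = \frac{1}{2 \cdot 1242 - \frac{1}{83}} = \frac{1}{2484 - \frac{1}{83}} = \frac{1}{\frac{206171}{83}} = \frac{83}{206171}$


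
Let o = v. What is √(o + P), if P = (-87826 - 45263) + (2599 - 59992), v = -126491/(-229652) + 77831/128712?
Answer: I*√2600458187468614259293974/3694871028 ≈ 436.44*I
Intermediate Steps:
v = 8538738601/7389742056 (v = -126491*(-1/229652) + 77831*(1/128712) = 126491/229652 + 77831/128712 = 8538738601/7389742056 ≈ 1.1555)
o = 8538738601/7389742056 ≈ 1.1555
P = -190482 (P = -133089 - 57393 = -190482)
√(o + P) = √(8538738601/7389742056 - 190482) = √(-1407604307572391/7389742056) = I*√2600458187468614259293974/3694871028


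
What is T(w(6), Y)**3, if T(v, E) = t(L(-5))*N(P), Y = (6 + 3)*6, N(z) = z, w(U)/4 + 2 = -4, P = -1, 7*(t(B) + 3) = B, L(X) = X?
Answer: 17576/343 ≈ 51.242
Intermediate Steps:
t(B) = -3 + B/7
w(U) = -24 (w(U) = -8 + 4*(-4) = -8 - 16 = -24)
Y = 54 (Y = 9*6 = 54)
T(v, E) = 26/7 (T(v, E) = (-3 + (1/7)*(-5))*(-1) = (-3 - 5/7)*(-1) = -26/7*(-1) = 26/7)
T(w(6), Y)**3 = (26/7)**3 = 17576/343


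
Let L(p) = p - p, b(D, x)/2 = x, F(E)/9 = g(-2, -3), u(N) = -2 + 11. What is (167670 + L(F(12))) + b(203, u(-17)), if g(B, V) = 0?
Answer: 167688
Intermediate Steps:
u(N) = 9
F(E) = 0 (F(E) = 9*0 = 0)
b(D, x) = 2*x
L(p) = 0
(167670 + L(F(12))) + b(203, u(-17)) = (167670 + 0) + 2*9 = 167670 + 18 = 167688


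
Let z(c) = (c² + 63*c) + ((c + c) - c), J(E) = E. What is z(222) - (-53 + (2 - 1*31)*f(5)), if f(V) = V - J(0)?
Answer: 63690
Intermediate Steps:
z(c) = c² + 64*c (z(c) = (c² + 63*c) + (2*c - c) = (c² + 63*c) + c = c² + 64*c)
f(V) = V (f(V) = V - 1*0 = V + 0 = V)
z(222) - (-53 + (2 - 1*31)*f(5)) = 222*(64 + 222) - (-53 + (2 - 1*31)*5) = 222*286 - (-53 + (2 - 31)*5) = 63492 - (-53 - 29*5) = 63492 - (-53 - 145) = 63492 - 1*(-198) = 63492 + 198 = 63690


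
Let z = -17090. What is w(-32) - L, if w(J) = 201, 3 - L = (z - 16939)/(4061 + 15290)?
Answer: 3797469/19351 ≈ 196.24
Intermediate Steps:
L = 92082/19351 (L = 3 - (-17090 - 16939)/(4061 + 15290) = 3 - (-34029)/19351 = 3 - 1*(-34029/19351) = 3 + 34029/19351 = 92082/19351 ≈ 4.7585)
w(-32) - L = 201 - 1*92082/19351 = 201 - 92082/19351 = 3797469/19351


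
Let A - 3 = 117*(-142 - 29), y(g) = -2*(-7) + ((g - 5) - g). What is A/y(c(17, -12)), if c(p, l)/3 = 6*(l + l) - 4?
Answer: -6668/3 ≈ -2222.7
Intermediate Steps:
c(p, l) = -12 + 36*l (c(p, l) = 3*(6*(l + l) - 4) = 3*(6*(2*l) - 4) = 3*(12*l - 4) = 3*(-4 + 12*l) = -12 + 36*l)
y(g) = 9 (y(g) = 14 + ((-5 + g) - g) = 14 - 5 = 9)
A = -20004 (A = 3 + 117*(-142 - 29) = 3 + 117*(-171) = 3 - 20007 = -20004)
A/y(c(17, -12)) = -20004/9 = -20004*⅑ = -6668/3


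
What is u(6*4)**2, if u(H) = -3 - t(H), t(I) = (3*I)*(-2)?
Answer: 19881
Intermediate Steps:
t(I) = -6*I
u(H) = -3 + 6*H (u(H) = -3 - (-6)*H = -3 + 6*H)
u(6*4)**2 = (-3 + 6*(6*4))**2 = (-3 + 6*24)**2 = (-3 + 144)**2 = 141**2 = 19881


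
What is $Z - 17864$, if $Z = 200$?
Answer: $-17664$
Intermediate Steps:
$Z - 17864 = 200 - 17864 = -17664$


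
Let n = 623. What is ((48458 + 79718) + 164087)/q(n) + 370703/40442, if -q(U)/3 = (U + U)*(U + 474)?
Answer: 125689985976/13819658251 ≈ 9.0950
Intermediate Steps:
q(U) = -6*U*(474 + U) (q(U) = -3*(U + U)*(U + 474) = -3*2*U*(474 + U) = -6*U*(474 + U))
((48458 + 79718) + 164087)/q(n) + 370703/40442 = ((48458 + 79718) + 164087)/((-6*623*(474 + 623))) + 370703/40442 = (128176 + 164087)/((-6*623*1097)) + 370703*(1/40442) = 292263/(-4100586) + 370703/40442 = 292263*(-1/4100586) + 370703/40442 = -97421/1366862 + 370703/40442 = 125689985976/13819658251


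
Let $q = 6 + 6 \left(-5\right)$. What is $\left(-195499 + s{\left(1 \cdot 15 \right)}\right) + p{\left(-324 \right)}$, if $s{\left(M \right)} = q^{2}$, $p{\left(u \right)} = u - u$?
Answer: $-194923$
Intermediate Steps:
$p{\left(u \right)} = 0$
$q = -24$ ($q = 6 - 30 = -24$)
$s{\left(M \right)} = 576$ ($s{\left(M \right)} = \left(-24\right)^{2} = 576$)
$\left(-195499 + s{\left(1 \cdot 15 \right)}\right) + p{\left(-324 \right)} = \left(-195499 + 576\right) + 0 = -194923 + 0 = -194923$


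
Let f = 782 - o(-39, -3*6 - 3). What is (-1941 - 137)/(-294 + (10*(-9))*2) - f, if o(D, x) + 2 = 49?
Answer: -173156/237 ≈ -730.62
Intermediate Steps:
o(D, x) = 47 (o(D, x) = -2 + 49 = 47)
f = 735 (f = 782 - 1*47 = 782 - 47 = 735)
(-1941 - 137)/(-294 + (10*(-9))*2) - f = (-1941 - 137)/(-294 + (10*(-9))*2) - 1*735 = -2078/(-294 - 90*2) - 735 = -2078/(-294 - 180) - 735 = -2078/(-474) - 735 = -2078*(-1/474) - 735 = 1039/237 - 735 = -173156/237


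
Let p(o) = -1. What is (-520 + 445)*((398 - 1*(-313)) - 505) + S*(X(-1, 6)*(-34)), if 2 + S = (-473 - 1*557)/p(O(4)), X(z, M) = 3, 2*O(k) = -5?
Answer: -120306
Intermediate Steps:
O(k) = -5/2 (O(k) = (½)*(-5) = -5/2)
S = 1028 (S = -2 + (-473 - 1*557)/(-1) = -2 + (-473 - 557)*(-1) = -2 - 1030*(-1) = -2 + 1030 = 1028)
(-520 + 445)*((398 - 1*(-313)) - 505) + S*(X(-1, 6)*(-34)) = (-520 + 445)*((398 - 1*(-313)) - 505) + 1028*(3*(-34)) = -75*((398 + 313) - 505) + 1028*(-102) = -75*(711 - 505) - 104856 = -75*206 - 104856 = -15450 - 104856 = -120306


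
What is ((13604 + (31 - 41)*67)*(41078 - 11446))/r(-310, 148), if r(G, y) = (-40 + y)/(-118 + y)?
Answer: 958150720/9 ≈ 1.0646e+8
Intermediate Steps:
r(G, y) = (-40 + y)/(-118 + y)
((13604 + (31 - 41)*67)*(41078 - 11446))/r(-310, 148) = ((13604 + (31 - 41)*67)*(41078 - 11446))/(((-40 + 148)/(-118 + 148))) = ((13604 - 10*67)*29632)/((108/30)) = ((13604 - 670)*29632)/(((1/30)*108)) = (12934*29632)/(18/5) = 383260288*(5/18) = 958150720/9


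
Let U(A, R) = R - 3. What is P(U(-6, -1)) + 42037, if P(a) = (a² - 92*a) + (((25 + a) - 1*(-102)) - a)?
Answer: 42548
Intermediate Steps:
U(A, R) = -3 + R
P(a) = 127 + a² - 92*a (P(a) = (a² - 92*a) + (((25 + a) + 102) - a) = (a² - 92*a) + ((127 + a) - a) = (a² - 92*a) + 127 = 127 + a² - 92*a)
P(U(-6, -1)) + 42037 = (127 + (-3 - 1)² - 92*(-3 - 1)) + 42037 = (127 + (-4)² - 92*(-4)) + 42037 = (127 + 16 + 368) + 42037 = 511 + 42037 = 42548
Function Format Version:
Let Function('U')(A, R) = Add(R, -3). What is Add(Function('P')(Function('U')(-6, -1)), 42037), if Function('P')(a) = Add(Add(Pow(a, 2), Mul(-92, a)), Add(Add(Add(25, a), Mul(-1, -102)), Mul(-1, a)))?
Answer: 42548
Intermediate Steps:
Function('U')(A, R) = Add(-3, R)
Function('P')(a) = Add(127, Pow(a, 2), Mul(-92, a)) (Function('P')(a) = Add(Add(Pow(a, 2), Mul(-92, a)), Add(Add(Add(25, a), 102), Mul(-1, a))) = Add(Add(Pow(a, 2), Mul(-92, a)), Add(Add(127, a), Mul(-1, a))) = Add(Add(Pow(a, 2), Mul(-92, a)), 127) = Add(127, Pow(a, 2), Mul(-92, a)))
Add(Function('P')(Function('U')(-6, -1)), 42037) = Add(Add(127, Pow(Add(-3, -1), 2), Mul(-92, Add(-3, -1))), 42037) = Add(Add(127, Pow(-4, 2), Mul(-92, -4)), 42037) = Add(Add(127, 16, 368), 42037) = Add(511, 42037) = 42548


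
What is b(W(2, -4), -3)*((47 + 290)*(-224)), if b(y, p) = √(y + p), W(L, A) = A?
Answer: -75488*I*√7 ≈ -1.9972e+5*I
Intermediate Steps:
b(y, p) = √(p + y)
b(W(2, -4), -3)*((47 + 290)*(-224)) = √(-3 - 4)*((47 + 290)*(-224)) = √(-7)*(337*(-224)) = (I*√7)*(-75488) = -75488*I*√7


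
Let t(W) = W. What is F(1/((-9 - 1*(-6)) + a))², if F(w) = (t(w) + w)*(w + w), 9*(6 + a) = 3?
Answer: 81/28561 ≈ 0.0028360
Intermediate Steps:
a = -17/3 (a = -6 + (⅑)*3 = -6 + ⅓ = -17/3 ≈ -5.6667)
F(w) = 4*w² (F(w) = (w + w)*(w + w) = (2*w)*(2*w) = 4*w²)
F(1/((-9 - 1*(-6)) + a))² = (4*(1/((-9 - 1*(-6)) - 17/3))²)² = (4*(1/((-9 + 6) - 17/3))²)² = (4*(1/(-3 - 17/3))²)² = (4*(1/(-26/3))²)² = (4*(-3/26)²)² = (4*(9/676))² = (9/169)² = 81/28561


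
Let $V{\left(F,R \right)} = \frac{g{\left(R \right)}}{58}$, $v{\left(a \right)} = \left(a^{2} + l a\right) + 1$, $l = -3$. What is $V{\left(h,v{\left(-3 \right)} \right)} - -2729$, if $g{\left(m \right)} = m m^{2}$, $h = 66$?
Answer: $\frac{165141}{58} \approx 2847.3$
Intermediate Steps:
$v{\left(a \right)} = 1 + a^{2} - 3 a$ ($v{\left(a \right)} = \left(a^{2} - 3 a\right) + 1 = 1 + a^{2} - 3 a$)
$g{\left(m \right)} = m^{3}$
$V{\left(F,R \right)} = \frac{R^{3}}{58}$
$V{\left(h,v{\left(-3 \right)} \right)} - -2729 = \frac{\left(1 + \left(-3\right)^{2} - -9\right)^{3}}{58} - -2729 = \frac{\left(1 + 9 + 9\right)^{3}}{58} + 2729 = \frac{19^{3}}{58} + 2729 = \frac{1}{58} \cdot 6859 + 2729 = \frac{6859}{58} + 2729 = \frac{165141}{58}$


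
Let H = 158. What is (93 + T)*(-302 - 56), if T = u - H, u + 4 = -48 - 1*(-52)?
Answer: 23270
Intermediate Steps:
u = 0 (u = -4 + (-48 - 1*(-52)) = -4 + (-48 + 52) = -4 + 4 = 0)
T = -158 (T = 0 - 1*158 = 0 - 158 = -158)
(93 + T)*(-302 - 56) = (93 - 158)*(-302 - 56) = -65*(-358) = 23270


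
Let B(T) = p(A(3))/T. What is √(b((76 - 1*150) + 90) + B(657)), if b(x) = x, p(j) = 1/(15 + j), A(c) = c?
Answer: √27625682/1314 ≈ 4.0000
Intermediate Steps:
B(T) = 1/(18*T) (B(T) = 1/((15 + 3)*T) = 1/(18*T))
√(b((76 - 1*150) + 90) + B(657)) = √(((76 - 1*150) + 90) + (1/18)/657) = √(((76 - 150) + 90) + (1/18)*(1/657)) = √((-74 + 90) + 1/11826) = √(16 + 1/11826) = √(189217/11826) = √27625682/1314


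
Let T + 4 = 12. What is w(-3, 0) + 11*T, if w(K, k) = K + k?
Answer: 85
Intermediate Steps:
T = 8 (T = -4 + 12 = 8)
w(-3, 0) + 11*T = (-3 + 0) + 11*8 = -3 + 88 = 85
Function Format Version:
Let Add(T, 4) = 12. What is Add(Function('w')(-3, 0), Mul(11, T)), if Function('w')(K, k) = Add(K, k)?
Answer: 85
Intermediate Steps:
T = 8 (T = Add(-4, 12) = 8)
Add(Function('w')(-3, 0), Mul(11, T)) = Add(Add(-3, 0), Mul(11, 8)) = Add(-3, 88) = 85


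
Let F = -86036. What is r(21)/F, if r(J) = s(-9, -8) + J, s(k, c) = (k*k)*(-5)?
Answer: 96/21509 ≈ 0.0044632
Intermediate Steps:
s(k, c) = -5*k² (s(k, c) = k²*(-5) = -5*k²)
r(J) = -405 + J (r(J) = -5*(-9)² + J = -5*81 + J = -405 + J)
r(21)/F = (-405 + 21)/(-86036) = -384*(-1/86036) = 96/21509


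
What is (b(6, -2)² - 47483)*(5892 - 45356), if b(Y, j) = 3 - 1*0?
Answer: 1873513936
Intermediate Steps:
b(Y, j) = 3 (b(Y, j) = 3 + 0 = 3)
(b(6, -2)² - 47483)*(5892 - 45356) = (3² - 47483)*(5892 - 45356) = (9 - 47483)*(-39464) = -47474*(-39464) = 1873513936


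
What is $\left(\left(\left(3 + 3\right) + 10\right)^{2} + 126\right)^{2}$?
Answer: $145924$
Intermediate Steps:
$\left(\left(\left(3 + 3\right) + 10\right)^{2} + 126\right)^{2} = \left(\left(6 + 10\right)^{2} + 126\right)^{2} = \left(16^{2} + 126\right)^{2} = \left(256 + 126\right)^{2} = 382^{2} = 145924$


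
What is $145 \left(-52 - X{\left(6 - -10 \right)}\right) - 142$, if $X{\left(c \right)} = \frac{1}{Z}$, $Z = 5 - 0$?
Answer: $-7711$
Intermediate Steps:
$Z = 5$ ($Z = 5 + 0 = 5$)
$X{\left(c \right)} = \frac{1}{5}$
$145 \left(-52 - X{\left(6 - -10 \right)}\right) - 142 = 145 \left(-52 - \frac{1}{5}\right) - 142 = 145 \left(- \frac{261}{5}\right) - 142 = -7569 - 142 = -7711$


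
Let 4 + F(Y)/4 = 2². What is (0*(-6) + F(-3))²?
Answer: 0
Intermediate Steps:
F(Y) = 0 (F(Y) = -16 + 4*2² = -16 + 4*4 = -16 + 16 = 0)
(0*(-6) + F(-3))² = (0*(-6) + 0)² = (0 + 0)² = 0² = 0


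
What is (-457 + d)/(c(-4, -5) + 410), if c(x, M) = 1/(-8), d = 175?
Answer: -752/1093 ≈ -0.68801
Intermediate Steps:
c(x, M) = -1/8
(-457 + d)/(c(-4, -5) + 410) = (-457 + 175)/(-1/8 + 410) = -282/3279/8 = -282*8/3279 = -752/1093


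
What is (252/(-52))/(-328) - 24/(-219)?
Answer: 38711/311272 ≈ 0.12436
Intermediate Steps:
(252/(-52))/(-328) - 24/(-219) = (252*(-1/52))*(-1/328) - 24*(-1/219) = -63/13*(-1/328) + 8/73 = 63/4264 + 8/73 = 38711/311272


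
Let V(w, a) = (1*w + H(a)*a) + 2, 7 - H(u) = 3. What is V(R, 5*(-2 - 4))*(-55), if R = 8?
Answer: 6050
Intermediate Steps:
H(u) = 4 (H(u) = 7 - 1*3 = 7 - 3 = 4)
V(w, a) = 2 + w + 4*a (V(w, a) = (1*w + 4*a) + 2 = (w + 4*a) + 2 = 2 + w + 4*a)
V(R, 5*(-2 - 4))*(-55) = (2 + 8 + 4*(5*(-2 - 4)))*(-55) = (2 + 8 + 4*(5*(-6)))*(-55) = (2 + 8 + 4*(-30))*(-55) = (2 + 8 - 120)*(-55) = -110*(-55) = 6050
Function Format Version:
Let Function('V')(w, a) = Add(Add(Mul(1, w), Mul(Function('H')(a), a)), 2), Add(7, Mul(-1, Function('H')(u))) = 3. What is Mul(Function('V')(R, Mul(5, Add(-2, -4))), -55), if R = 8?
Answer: 6050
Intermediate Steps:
Function('H')(u) = 4 (Function('H')(u) = Add(7, Mul(-1, 3)) = Add(7, -3) = 4)
Function('V')(w, a) = Add(2, w, Mul(4, a)) (Function('V')(w, a) = Add(Add(Mul(1, w), Mul(4, a)), 2) = Add(Add(w, Mul(4, a)), 2) = Add(2, w, Mul(4, a)))
Mul(Function('V')(R, Mul(5, Add(-2, -4))), -55) = Mul(Add(2, 8, Mul(4, Mul(5, Add(-2, -4)))), -55) = Mul(Add(2, 8, Mul(4, Mul(5, -6))), -55) = Mul(Add(2, 8, Mul(4, -30)), -55) = Mul(Add(2, 8, -120), -55) = Mul(-110, -55) = 6050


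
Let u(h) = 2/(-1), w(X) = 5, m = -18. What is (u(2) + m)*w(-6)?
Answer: -100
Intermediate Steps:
u(h) = -2 (u(h) = 2*(-1) = -2)
(u(2) + m)*w(-6) = (-2 - 18)*5 = -20*5 = -100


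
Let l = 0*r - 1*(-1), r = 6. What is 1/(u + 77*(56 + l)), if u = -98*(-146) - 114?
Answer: 1/18583 ≈ 5.3813e-5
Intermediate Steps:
l = 1 (l = 0*6 - 1*(-1) = 0 + 1 = 1)
u = 14194 (u = 14308 - 114 = 14194)
1/(u + 77*(56 + l)) = 1/(14194 + 77*(56 + 1)) = 1/(14194 + 77*57) = 1/(14194 + 4389) = 1/18583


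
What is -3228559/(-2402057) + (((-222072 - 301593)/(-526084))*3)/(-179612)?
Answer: 305065992938156357/226972766564982256 ≈ 1.3441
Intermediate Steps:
-3228559/(-2402057) + (((-222072 - 301593)/(-526084))*3)/(-179612) = -3228559*(-1/2402057) + (-523665*(-1/526084)*3)*(-1/179612) = 3228559/2402057 + ((523665/526084)*3)*(-1/179612) = 3228559/2402057 + (1570995/526084)*(-1/179612) = 3228559/2402057 - 1570995/94490999408 = 305065992938156357/226972766564982256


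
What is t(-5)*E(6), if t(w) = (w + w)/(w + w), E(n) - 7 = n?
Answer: 13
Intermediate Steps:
E(n) = 7 + n
t(w) = 1 (t(w) = (2*w)/((2*w)) = (2*w)*(1/(2*w)) = 1)
t(-5)*E(6) = 1*(7 + 6) = 1*13 = 13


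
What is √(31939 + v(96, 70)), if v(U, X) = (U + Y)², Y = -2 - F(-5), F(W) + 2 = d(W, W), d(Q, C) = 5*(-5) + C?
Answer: √47815 ≈ 218.67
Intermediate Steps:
d(Q, C) = -25 + C
F(W) = -27 + W (F(W) = -2 + (-25 + W) = -27 + W)
Y = 30 (Y = -2 - (-27 - 5) = -2 - 1*(-32) = -2 + 32 = 30)
v(U, X) = (30 + U)² (v(U, X) = (U + 30)² = (30 + U)²)
√(31939 + v(96, 70)) = √(31939 + (30 + 96)²) = √(31939 + 126²) = √(31939 + 15876) = √47815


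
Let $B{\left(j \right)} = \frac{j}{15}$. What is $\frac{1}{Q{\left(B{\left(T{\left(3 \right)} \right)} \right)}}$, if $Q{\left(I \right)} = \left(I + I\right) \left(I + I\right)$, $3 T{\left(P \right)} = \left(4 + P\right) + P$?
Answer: $\frac{81}{16} \approx 5.0625$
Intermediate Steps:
$T{\left(P \right)} = \frac{4}{3} + \frac{2 P}{3}$ ($T{\left(P \right)} = \frac{\left(4 + P\right) + P}{3} = \frac{4 + 2 P}{3} = \frac{4}{3} + \frac{2 P}{3}$)
$B{\left(j \right)} = \frac{j}{15}$ ($B{\left(j \right)} = j \frac{1}{15} = \frac{j}{15}$)
$Q{\left(I \right)} = 4 I^{2}$ ($Q{\left(I \right)} = 2 I 2 I = 4 I^{2}$)
$\frac{1}{Q{\left(B{\left(T{\left(3 \right)} \right)} \right)}} = \frac{1}{4 \left(\frac{\frac{4}{3} + \frac{2}{3} \cdot 3}{15}\right)^{2}} = \frac{1}{4 \left(\frac{\frac{4}{3} + 2}{15}\right)^{2}} = \frac{1}{4 \left(\frac{1}{15} \cdot \frac{10}{3}\right)^{2}} = \frac{1}{4 \left(\frac{2}{9}\right)^{2}} = \frac{1}{4 \cdot \frac{4}{81}} = \frac{1}{\frac{16}{81}} = \frac{81}{16}$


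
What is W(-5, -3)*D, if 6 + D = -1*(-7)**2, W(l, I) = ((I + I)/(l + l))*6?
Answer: -198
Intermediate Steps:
W(l, I) = 6*I/l (W(l, I) = ((2*I)/((2*l)))*6 = ((2*I)*(1/(2*l)))*6 = (I/l)*6 = 6*I/l)
D = -55 (D = -6 - 1*(-7)**2 = -6 - 1*49 = -6 - 49 = -55)
W(-5, -3)*D = (6*(-3)/(-5))*(-55) = (6*(-3)*(-1/5))*(-55) = (18/5)*(-55) = -198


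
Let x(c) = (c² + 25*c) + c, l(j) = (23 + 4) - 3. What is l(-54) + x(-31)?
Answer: 179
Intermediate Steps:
l(j) = 24 (l(j) = 27 - 3 = 24)
x(c) = c² + 26*c
l(-54) + x(-31) = 24 - 31*(26 - 31) = 24 - 31*(-5) = 24 + 155 = 179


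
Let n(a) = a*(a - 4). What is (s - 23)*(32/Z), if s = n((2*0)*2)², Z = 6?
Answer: -368/3 ≈ -122.67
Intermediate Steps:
n(a) = a*(-4 + a)
s = 0 (s = (((2*0)*2)*(-4 + (2*0)*2))² = ((0*2)*(-4 + 0*2))² = (0*(-4 + 0))² = (0*(-4))² = 0² = 0)
(s - 23)*(32/Z) = (0 - 23)*(32/6) = -736/6 = -23*16/3 = -368/3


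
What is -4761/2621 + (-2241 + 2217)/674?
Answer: -1635909/883277 ≈ -1.8521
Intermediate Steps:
-4761/2621 + (-2241 + 2217)/674 = -4761*1/2621 - 24*1/674 = -4761/2621 - 12/337 = -1635909/883277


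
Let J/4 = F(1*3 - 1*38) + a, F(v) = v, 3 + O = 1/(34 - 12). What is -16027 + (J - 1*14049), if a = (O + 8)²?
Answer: -3643815/121 ≈ -30114.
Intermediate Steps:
O = -65/22 (O = -3 + 1/(34 - 12) = -3 + 1/22 = -65/22 ≈ -2.9545)
a = 12321/484 (a = (-65/22 + 8)² = (111/22)² = 12321/484 ≈ 25.457)
J = -4619/121 (J = 4*((1*3 - 1*38) + 12321/484) = 4*((3 - 38) + 12321/484) = 4*(-35 + 12321/484) = 4*(-4619/484) = -4619/121 ≈ -38.174)
-16027 + (J - 1*14049) = -16027 + (-4619/121 - 1*14049) = -16027 + (-4619/121 - 14049) = -16027 - 1704548/121 = -3643815/121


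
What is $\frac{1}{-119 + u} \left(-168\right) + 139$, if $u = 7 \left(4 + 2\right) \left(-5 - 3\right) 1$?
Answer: $\frac{9059}{65} \approx 139.37$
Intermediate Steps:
$u = -336$ ($u = 7 \cdot 6 \left(-8\right) 1 = 7 \left(-48\right) 1 = \left(-336\right) 1 = -336$)
$\frac{1}{-119 + u} \left(-168\right) + 139 = \frac{1}{-119 - 336} \left(-168\right) + 139 = \frac{1}{-455} \left(-168\right) + 139 = \left(- \frac{1}{455}\right) \left(-168\right) + 139 = \frac{24}{65} + 139 = \frac{9059}{65}$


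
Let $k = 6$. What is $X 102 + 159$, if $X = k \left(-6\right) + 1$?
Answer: $-3411$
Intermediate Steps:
$X = -35$ ($X = 6 \left(-6\right) + 1 = -36 + 1 = -35$)
$X 102 + 159 = \left(-35\right) 102 + 159 = -3570 + 159 = -3411$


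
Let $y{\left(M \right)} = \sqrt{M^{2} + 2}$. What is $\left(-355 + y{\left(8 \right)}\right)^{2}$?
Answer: $\left(355 - \sqrt{66}\right)^{2} \approx 1.2032 \cdot 10^{5}$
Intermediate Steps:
$y{\left(M \right)} = \sqrt{2 + M^{2}}$
$\left(-355 + y{\left(8 \right)}\right)^{2} = \left(-355 + \sqrt{2 + 8^{2}}\right)^{2} = \left(-355 + \sqrt{2 + 64}\right)^{2} = \left(-355 + \sqrt{66}\right)^{2}$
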